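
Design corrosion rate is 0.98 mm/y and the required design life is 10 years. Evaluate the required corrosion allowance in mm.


Corrosion allowance = CR × design life
CA = 0.98 * 10 = 9.8 mm

9.8 mm


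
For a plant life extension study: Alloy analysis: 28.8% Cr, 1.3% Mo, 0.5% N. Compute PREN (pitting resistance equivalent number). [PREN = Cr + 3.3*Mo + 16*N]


Apply the PREN formula: PREN = Cr + 3.3*Mo + 16*N
PREN = 28.8 + 3.3*1.3 + 16*0.5
PREN = 28.8 + 4.29 + 8.0 = 41.09

41.09


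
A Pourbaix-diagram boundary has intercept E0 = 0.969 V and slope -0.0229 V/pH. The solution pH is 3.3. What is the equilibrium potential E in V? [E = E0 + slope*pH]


Apply the Pourbaix line equation: E = E0 + slope*pH
E = 0.969 + (-0.0229)*3.3 = 0.969 + (-0.07557) = 0.89343 V
Rounded to 4 decimal places: E = 0.8934 V

0.8934 V


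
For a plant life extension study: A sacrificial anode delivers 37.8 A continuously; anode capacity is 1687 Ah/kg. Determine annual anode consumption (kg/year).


Annual consumption = current * hours per year / capacity
Rate = 37.8 * 8760 / 1687 = 196.3 kg/year

196.3 kg/year


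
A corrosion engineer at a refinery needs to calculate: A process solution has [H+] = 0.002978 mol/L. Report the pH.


pH = −log10[H+]
pH = −log10(0.002978) = 2.53

2.53


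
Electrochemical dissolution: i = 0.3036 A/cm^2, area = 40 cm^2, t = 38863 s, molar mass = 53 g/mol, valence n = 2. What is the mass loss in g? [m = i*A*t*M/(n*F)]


Apply Faraday's law: m = i*A*t*M / (n*F)
Total charge passed Q = i*A*t = 0.3036*40*38863 = 471952.272 C
m = Q*M/(n*F) = 471952.272*53/(2*96485) = 129.624 g

129.624 g


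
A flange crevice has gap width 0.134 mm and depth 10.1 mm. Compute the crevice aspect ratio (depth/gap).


Aspect ratio = depth / gap
Ratio = 10.1 / 0.134 = 75.4

75.4


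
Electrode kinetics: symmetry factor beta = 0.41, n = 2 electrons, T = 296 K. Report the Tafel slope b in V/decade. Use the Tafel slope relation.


Apply the Tafel slope relation: b = 2.303*R*T/(beta*n*F)
Numerator: 2.303 * 8.314 * 296 = 5667.55
Denominator: 0.41 * 2 * 96485 = 79117.7
b = 5667.55 / 79117.7 = 0.0716 V/decade

0.0716 V/decade


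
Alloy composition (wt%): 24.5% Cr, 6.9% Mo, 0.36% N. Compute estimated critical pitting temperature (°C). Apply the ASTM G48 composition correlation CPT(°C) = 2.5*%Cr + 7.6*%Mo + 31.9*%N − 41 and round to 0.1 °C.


Apply the ASTM G48 empirical CPT estimate: CPT(°C) = 2.5*%Cr + 7.6*%Mo + 31.9*%N − 41
2.5*24.5 = 61.25; 7.6*6.9 = 52.44; 31.9*0.36 = 11.484
CPT = 61.25 + 52.44 + 11.484 − 41 = 84.174 °C
Rounded to 0.1 °C: CPT ≈ 84.2 °C

84.2 °C


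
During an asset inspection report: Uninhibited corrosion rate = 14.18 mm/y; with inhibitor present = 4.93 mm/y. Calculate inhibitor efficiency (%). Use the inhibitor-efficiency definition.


Apply the inhibitor-efficiency definition: IE = (CR_blank − CR_inh)/CR_blank × 100
IE = (14.18 − 4.93) / 14.18 × 100
IE = 9.25 / 14.18 × 100 = 65.2 %

65.2 %


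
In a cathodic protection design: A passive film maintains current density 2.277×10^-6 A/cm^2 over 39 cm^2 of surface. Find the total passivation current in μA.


I = i_pass * A, then convert A → μA (×10^6)
I = 2.277×10^-6 * 39 * 10^6 = 88.8 μA

88.8 μA


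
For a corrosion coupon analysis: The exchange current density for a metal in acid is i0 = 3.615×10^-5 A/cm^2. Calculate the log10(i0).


i0 = 3.615×10^-5 A/cm^2
log10(i0) = -4.442

-4.442


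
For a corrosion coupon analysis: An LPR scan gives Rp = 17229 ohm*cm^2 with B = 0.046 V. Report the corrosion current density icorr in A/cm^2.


Apply the Stern-Geary relation: icorr = B / Rp
icorr = 0.046 / 17229 = 2.67×10^-6 A/cm^2

2.67×10^-6 A/cm^2


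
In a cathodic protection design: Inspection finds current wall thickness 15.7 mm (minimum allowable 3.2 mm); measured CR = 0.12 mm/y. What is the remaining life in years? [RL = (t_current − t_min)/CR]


Apply the remaining-life relation: RL = (t_current − t_min) / CR
RL = (15.7 − 3.2) / 0.12 = 12.5 / 0.12 = 104.2 years

104.2 years


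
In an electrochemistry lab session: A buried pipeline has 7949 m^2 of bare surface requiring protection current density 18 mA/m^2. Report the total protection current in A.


I = area * current density, then convert mA → A (÷1000)
I = 7949 * 18 / 1000 = 143.08 A

143.08 A


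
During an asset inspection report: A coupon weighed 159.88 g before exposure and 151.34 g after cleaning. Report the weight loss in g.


Weight loss = initial − final
WL = 159.88 − 151.34 = 8.54 g

8.54 g


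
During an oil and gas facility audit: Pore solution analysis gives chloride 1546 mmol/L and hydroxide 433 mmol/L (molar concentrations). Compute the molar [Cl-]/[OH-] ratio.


Threshold parameter = [Cl-] / [OH-] (molar basis; both in mmol/L, so units cancel)
Ratio = 1546 / 433 = 3.57

3.57


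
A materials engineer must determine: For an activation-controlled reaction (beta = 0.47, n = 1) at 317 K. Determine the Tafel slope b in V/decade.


Apply the Tafel slope relation: b = 2.303*R*T/(beta*n*F)
Numerator: 2.303 * 8.314 * 317 = 6069.64
Denominator: 0.47 * 1 * 96485 = 45347.95
b = 6069.64 / 45347.95 = 0.1338 V/decade

0.1338 V/decade


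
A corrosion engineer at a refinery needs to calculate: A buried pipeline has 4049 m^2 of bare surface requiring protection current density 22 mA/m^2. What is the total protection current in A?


I = area * current density, then convert mA → A (÷1000)
I = 4049 * 22 / 1000 = 89.08 A

89.08 A


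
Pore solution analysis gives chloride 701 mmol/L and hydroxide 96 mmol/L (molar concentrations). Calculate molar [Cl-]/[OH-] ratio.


Threshold parameter = [Cl-] / [OH-] (molar basis; both in mmol/L, so units cancel)
Ratio = 701 / 96 = 7.3

7.3


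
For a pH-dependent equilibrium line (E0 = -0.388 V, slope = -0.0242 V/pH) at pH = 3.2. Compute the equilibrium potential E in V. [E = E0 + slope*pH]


Apply the Pourbaix line equation: E = E0 + slope*pH
E = -0.388 + (-0.0242)*3.2 = -0.388 + (-0.07744) = -0.46544 V
Rounded to 3 decimal places: E = -0.465 V

-0.465 V


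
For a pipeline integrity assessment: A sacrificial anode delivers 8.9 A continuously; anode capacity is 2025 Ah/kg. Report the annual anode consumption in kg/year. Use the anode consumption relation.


Annual consumption = current * hours per year / capacity
Rate = 8.9 * 8760 / 2025 = 38.5 kg/year

38.5 kg/year


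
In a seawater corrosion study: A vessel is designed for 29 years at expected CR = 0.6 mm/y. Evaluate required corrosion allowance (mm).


Corrosion allowance = CR × design life
CA = 0.6 * 29 = 17.4 mm

17.4 mm


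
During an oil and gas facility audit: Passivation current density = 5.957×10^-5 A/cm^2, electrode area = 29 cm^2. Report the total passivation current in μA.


I = i_pass * A, then convert A → μA (×10^6)
I = 5.957×10^-5 * 29 * 10^6 = 1727.53 μA

1727.53 μA


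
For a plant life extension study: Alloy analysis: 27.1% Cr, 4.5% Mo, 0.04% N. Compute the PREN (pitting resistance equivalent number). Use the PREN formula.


Apply the PREN formula: PREN = Cr + 3.3*Mo + 16*N
PREN = 27.1 + 3.3*4.5 + 16*0.04
PREN = 27.1 + 14.85 + 0.64 = 42.59

42.59


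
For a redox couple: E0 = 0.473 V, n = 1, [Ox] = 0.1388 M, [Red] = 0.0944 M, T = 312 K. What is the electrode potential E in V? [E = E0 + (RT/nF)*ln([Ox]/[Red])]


Apply the Nernst equation: E = E0 + (RT/nF)*ln([Ox]/[Red])
Step 1: RT/nF = 8.314*312/(1*96485) = 0.02688468 V
Step 2: [Ox]/[Red] = 0.1388/0.0944 = 1.470339
Step 3: ln(1.470339) = 0.385493
Step 4: correction = 0.02688468 * 0.385493 = 0.0104 V
E = 0.473 + 0.0104 = 0.4834 V

0.4834 V


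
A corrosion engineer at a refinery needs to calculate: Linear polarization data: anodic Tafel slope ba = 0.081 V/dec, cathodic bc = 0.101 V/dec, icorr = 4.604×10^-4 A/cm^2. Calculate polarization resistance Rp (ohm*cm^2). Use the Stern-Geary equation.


Apply the Stern-Geary equation: Rp = ba*bc / (2.303*icorr*(ba+bc))
ba*bc = 0.081*0.101 = 0.008181
ba+bc = 0.182; 2.303*icorr*(ba+bc) = 2.303*4.604×10^-4*0.182 = 1.9297482×10^-4
Rp = 0.008181 / 1.9297482×10^-4 = 42.39 ohm*cm^2

42.39 ohm*cm^2


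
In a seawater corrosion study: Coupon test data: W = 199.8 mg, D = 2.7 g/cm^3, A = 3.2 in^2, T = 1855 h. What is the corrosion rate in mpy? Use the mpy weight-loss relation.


Apply the mpy weight-loss relation: CR = 534 * W / (D * A * T)
Numerator: 534 * 199.8 = 106693.2
Denominator: 2.7 * 3.2 * 1855 = 16027.2
CR = 106693.2 / 16027.2 = 6.65701 mpy

6.65701 mpy


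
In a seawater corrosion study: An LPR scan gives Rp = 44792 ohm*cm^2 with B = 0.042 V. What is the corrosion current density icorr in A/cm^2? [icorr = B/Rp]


Apply the Stern-Geary relation: icorr = B / Rp
icorr = 0.042 / 44792 = 9.377×10^-7 A/cm^2

9.377×10^-7 A/cm^2


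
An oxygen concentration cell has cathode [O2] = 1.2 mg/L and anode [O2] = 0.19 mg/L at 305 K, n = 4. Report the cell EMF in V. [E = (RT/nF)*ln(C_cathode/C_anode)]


Apply the Nernst concentration-cell relation: E = (RT/nF)*ln(C_cathode/C_anode)
RT/nF = 8.314*305/(4*96485) = 0.00657037 V
ln(1.2/0.19) = 1.84305
E = 0.00657037 * 1.84305 = 0.01211 V

0.01211 V


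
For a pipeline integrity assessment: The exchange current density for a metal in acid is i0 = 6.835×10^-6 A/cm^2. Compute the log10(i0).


i0 = 6.835×10^-6 A/cm^2
log10(i0) = -5.165

-5.165


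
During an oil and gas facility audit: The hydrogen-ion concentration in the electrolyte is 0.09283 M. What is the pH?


pH = −log10[H+]
pH = −log10(0.09283) = 1.03

1.03


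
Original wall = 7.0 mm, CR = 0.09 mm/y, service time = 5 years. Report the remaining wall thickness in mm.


Remaining wall = original − CR × time
t = 7.0 − 0.09*5 = 7.0 − 0.45 = 6.55 mm

6.55 mm


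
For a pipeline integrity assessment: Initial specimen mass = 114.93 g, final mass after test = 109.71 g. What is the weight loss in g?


Weight loss = initial − final
WL = 114.93 − 109.71 = 5.22 g

5.22 g


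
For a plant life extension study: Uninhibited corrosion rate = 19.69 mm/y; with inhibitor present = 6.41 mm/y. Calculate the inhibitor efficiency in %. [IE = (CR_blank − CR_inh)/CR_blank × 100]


Apply the inhibitor-efficiency definition: IE = (CR_blank − CR_inh)/CR_blank × 100
IE = (19.69 − 6.41) / 19.69 × 100
IE = 13.28 / 19.69 × 100 = 67.4 %

67.4 %


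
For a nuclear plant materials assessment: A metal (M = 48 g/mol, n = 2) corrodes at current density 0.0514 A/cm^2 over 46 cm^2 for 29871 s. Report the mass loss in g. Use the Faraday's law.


Apply Faraday's law: m = i*A*t*M / (n*F)
Total charge passed Q = i*A*t = 0.0514*46*29871 = 70626.9924 C
m = Q*M/(n*F) = 70626.9924*48/(2*96485) = 17.568 g

17.568 g


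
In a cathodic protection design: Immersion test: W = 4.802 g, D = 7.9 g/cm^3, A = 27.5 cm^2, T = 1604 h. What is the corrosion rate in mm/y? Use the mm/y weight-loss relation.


Apply the mm/y weight-loss relation: CR = 87600 * W / (D * A * T)
Numerator: 87600 * 4.802 = 420655.2
Denominator: 7.9 * 27.5 * 1604 = 348469.0
CR = 420655.2 / 348469.0 = 1.207152 mm/y

1.207152 mm/y


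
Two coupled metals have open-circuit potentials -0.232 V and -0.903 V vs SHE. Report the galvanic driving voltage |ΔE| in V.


Driving voltage is the absolute potential difference.
|ΔE| = |-0.232 − (-0.903)| = 0.671 V

0.671 V


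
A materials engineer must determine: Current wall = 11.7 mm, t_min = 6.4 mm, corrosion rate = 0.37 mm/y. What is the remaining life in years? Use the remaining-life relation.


Apply the remaining-life relation: RL = (t_current − t_min) / CR
RL = (11.7 − 6.4) / 0.37 = 5.3 / 0.37 = 14.3 years

14.3 years


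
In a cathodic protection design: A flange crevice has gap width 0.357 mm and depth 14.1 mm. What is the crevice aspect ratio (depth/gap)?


Aspect ratio = depth / gap
Ratio = 14.1 / 0.357 = 39.5

39.5


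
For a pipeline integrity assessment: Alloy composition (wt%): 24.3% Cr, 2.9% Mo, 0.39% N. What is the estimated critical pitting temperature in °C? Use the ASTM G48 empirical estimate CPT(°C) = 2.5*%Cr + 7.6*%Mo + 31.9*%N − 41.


Apply the ASTM G48 empirical CPT estimate: CPT(°C) = 2.5*%Cr + 7.6*%Mo + 31.9*%N − 41
2.5*24.3 = 60.75; 7.6*2.9 = 22.04; 31.9*0.39 = 12.441
CPT = 60.75 + 22.04 + 12.441 − 41 = 54.231 °C
Rounded to 0.1 °C: CPT ≈ 54.2 °C

54.2 °C


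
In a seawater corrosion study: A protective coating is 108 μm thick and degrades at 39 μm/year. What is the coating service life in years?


Service life = thickness / degradation rate
Life = 108 / 39 = 2.8 years

2.8 years


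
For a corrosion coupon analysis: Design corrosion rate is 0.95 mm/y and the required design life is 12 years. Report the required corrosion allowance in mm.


Corrosion allowance = CR × design life
CA = 0.95 * 12 = 11.4 mm

11.4 mm


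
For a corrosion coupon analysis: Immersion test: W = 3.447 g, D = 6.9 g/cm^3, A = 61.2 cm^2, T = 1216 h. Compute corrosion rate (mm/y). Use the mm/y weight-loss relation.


Apply the mm/y weight-loss relation: CR = 87600 * W / (D * A * T)
Numerator: 87600 * 3.447 = 301957.2
Denominator: 6.9 * 61.2 * 1216 = 513492.48
CR = 301957.2 / 513492.48 = 0.588 mm/y

0.588 mm/y


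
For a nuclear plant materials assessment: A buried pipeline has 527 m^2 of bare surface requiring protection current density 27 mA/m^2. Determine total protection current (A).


I = area * current density, then convert mA → A (÷1000)
I = 527 * 27 / 1000 = 14.23 A

14.23 A


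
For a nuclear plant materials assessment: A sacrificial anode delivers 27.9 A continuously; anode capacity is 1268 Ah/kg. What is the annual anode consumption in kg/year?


Annual consumption = current * hours per year / capacity
Rate = 27.9 * 8760 / 1268 = 192.7 kg/year

192.7 kg/year


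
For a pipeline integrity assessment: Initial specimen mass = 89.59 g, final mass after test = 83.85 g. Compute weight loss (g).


Weight loss = initial − final
WL = 89.59 − 83.85 = 5.74 g

5.74 g


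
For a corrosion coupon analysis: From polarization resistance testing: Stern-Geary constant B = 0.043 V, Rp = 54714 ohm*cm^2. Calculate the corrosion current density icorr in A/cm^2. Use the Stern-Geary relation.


Apply the Stern-Geary relation: icorr = B / Rp
icorr = 0.043 / 54714 = 7.859×10^-7 A/cm^2

7.859×10^-7 A/cm^2


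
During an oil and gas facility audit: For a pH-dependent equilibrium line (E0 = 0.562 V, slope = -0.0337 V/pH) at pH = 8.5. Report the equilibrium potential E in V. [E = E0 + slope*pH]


Apply the Pourbaix line equation: E = E0 + slope*pH
E = 0.562 + (-0.0337)*8.5 = 0.562 + (-0.28645) = 0.27555 V
Rounded to 3 decimal places: E = 0.276 V

0.276 V


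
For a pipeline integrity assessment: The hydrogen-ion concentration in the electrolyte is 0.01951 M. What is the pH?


pH = −log10[H+]
pH = −log10(0.01951) = 1.71

1.71


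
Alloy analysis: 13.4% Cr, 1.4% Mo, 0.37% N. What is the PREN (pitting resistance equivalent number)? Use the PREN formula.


Apply the PREN formula: PREN = Cr + 3.3*Mo + 16*N
PREN = 13.4 + 3.3*1.4 + 16*0.37
PREN = 13.4 + 4.62 + 5.92 = 23.94

23.94


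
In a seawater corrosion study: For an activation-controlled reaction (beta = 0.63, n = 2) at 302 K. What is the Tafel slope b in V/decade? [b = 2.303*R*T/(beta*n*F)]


Apply the Tafel slope relation: b = 2.303*R*T/(beta*n*F)
Numerator: 2.303 * 8.314 * 302 = 5782.44
Denominator: 0.63 * 2 * 96485 = 121571.1
b = 5782.44 / 121571.1 = 0.048 V/decade

0.048 V/decade


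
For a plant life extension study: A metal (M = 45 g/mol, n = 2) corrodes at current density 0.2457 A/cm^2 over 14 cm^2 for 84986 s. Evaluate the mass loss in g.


Apply Faraday's law: m = i*A*t*M / (n*F)
Total charge passed Q = i*A*t = 0.2457*14*84986 = 292334.8428 C
m = Q*M/(n*F) = 292334.8428*45/(2*96485) = 68.1716 g

68.1716 g


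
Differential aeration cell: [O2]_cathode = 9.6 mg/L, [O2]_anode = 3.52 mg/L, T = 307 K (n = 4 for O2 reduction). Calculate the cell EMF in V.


Apply the Nernst concentration-cell relation: E = (RT/nF)*ln(C_cathode/C_anode)
RT/nF = 8.314*307/(4*96485) = 0.00661346 V
ln(9.6/3.52) = 1.0033
E = 0.00661346 * 1.0033 = 0.00664 V

0.00664 V


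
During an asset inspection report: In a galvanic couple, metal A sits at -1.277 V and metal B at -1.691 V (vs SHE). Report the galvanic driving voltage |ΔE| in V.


Driving voltage is the absolute potential difference.
|ΔE| = |-1.277 − (-1.691)| = 0.414 V

0.414 V


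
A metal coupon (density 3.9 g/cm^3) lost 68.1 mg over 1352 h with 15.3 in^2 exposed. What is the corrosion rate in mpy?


Apply the mpy weight-loss relation: CR = 534 * W / (D * A * T)
Numerator: 534 * 68.1 = 36365.4
Denominator: 3.9 * 15.3 * 1352 = 80673.84
CR = 36365.4 / 80673.84 = 0.45077 mpy

0.45077 mpy


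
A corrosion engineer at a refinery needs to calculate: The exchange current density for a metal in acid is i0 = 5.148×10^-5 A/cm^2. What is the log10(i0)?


i0 = 5.148×10^-5 A/cm^2
log10(i0) = -4.288

-4.288


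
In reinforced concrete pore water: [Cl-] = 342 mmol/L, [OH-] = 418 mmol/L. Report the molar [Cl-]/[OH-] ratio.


Threshold parameter = [Cl-] / [OH-] (molar basis; both in mmol/L, so units cancel)
Ratio = 342 / 418 = 0.82

0.82


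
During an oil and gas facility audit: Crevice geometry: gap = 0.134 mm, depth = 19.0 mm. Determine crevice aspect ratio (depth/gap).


Aspect ratio = depth / gap
Ratio = 19.0 / 0.134 = 141.8

141.8


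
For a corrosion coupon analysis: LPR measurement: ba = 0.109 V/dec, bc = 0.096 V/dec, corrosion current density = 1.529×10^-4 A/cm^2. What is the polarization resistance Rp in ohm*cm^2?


Apply the Stern-Geary equation: Rp = ba*bc / (2.303*icorr*(ba+bc))
ba*bc = 0.109*0.096 = 0.010464
ba+bc = 0.205; 2.303*icorr*(ba+bc) = 2.303*1.529×10^-4*0.205 = 7.2186383×10^-5
Rp = 0.010464 / 7.2186383×10^-5 = 145.0 ohm*cm^2

145.0 ohm*cm^2


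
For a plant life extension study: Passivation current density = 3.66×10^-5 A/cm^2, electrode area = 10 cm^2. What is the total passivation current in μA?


I = i_pass * A, then convert A → μA (×10^6)
I = 3.66×10^-5 * 10 * 10^6 = 366.0 μA

366.0 μA


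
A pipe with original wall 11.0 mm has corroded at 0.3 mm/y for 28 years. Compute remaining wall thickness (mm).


Remaining wall = original − CR × time
t = 11.0 − 0.3*28 = 11.0 − 8.4 = 2.6 mm

2.6 mm


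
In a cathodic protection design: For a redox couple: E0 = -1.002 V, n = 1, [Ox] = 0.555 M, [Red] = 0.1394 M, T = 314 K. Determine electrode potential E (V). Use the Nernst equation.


Apply the Nernst equation: E = E0 + (RT/nF)*ln([Ox]/[Red])
Step 1: RT/nF = 8.314*314/(1*96485) = 0.02705701 V
Step 2: [Ox]/[Red] = 0.555/0.1394 = 3.981349
Step 3: ln(3.981349) = 1.381621
Step 4: correction = 0.02705701 * 1.381621 = 0.037 V
E = -1.002 + 0.037 = -0.965 V

-0.965 V


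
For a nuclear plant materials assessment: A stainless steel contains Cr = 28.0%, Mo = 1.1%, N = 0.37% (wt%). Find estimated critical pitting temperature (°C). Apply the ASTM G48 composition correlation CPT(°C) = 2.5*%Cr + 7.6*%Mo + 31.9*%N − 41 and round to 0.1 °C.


Apply the ASTM G48 empirical CPT estimate: CPT(°C) = 2.5*%Cr + 7.6*%Mo + 31.9*%N − 41
2.5*28.0 = 70; 7.6*1.1 = 8.36; 31.9*0.37 = 11.803
CPT = 70 + 8.36 + 11.803 − 41 = 49.163 °C
Rounded to 0.1 °C: CPT ≈ 49.2 °C

49.2 °C


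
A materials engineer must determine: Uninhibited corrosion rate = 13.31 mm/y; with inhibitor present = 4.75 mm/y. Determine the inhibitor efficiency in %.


Apply the inhibitor-efficiency definition: IE = (CR_blank − CR_inh)/CR_blank × 100
IE = (13.31 − 4.75) / 13.31 × 100
IE = 8.56 / 13.31 × 100 = 64.3 %

64.3 %


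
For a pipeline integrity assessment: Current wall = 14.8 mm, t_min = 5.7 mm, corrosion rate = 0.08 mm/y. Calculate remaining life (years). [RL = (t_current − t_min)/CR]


Apply the remaining-life relation: RL = (t_current − t_min) / CR
RL = (14.8 − 5.7) / 0.08 = 9.1 / 0.08 = 113.8 years

113.8 years


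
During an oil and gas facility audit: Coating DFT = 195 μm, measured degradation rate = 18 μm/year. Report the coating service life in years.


Service life = thickness / degradation rate
Life = 195 / 18 = 10.8 years

10.8 years


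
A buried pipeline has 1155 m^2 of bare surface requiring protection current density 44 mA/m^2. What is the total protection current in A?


I = area * current density, then convert mA → A (÷1000)
I = 1155 * 44 / 1000 = 50.82 A

50.82 A


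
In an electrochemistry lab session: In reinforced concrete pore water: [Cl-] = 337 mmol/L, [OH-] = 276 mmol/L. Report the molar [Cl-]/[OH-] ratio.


Threshold parameter = [Cl-] / [OH-] (molar basis; both in mmol/L, so units cancel)
Ratio = 337 / 276 = 1.22

1.22


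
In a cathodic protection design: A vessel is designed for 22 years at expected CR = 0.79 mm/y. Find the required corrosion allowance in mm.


Corrosion allowance = CR × design life
CA = 0.79 * 22 = 17.38 mm

17.38 mm


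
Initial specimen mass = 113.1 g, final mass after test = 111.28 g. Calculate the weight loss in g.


Weight loss = initial − final
WL = 113.1 − 111.28 = 1.82 g

1.82 g


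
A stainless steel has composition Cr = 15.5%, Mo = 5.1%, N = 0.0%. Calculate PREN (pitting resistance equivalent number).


Apply the PREN formula: PREN = Cr + 3.3*Mo + 16*N
PREN = 15.5 + 3.3*5.1 + 16*0.0
PREN = 15.5 + 16.83 + 0.0 = 32.33

32.33


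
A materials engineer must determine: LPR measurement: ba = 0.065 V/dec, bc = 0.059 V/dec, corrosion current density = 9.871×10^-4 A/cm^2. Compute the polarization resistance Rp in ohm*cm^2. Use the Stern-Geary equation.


Apply the Stern-Geary equation: Rp = ba*bc / (2.303*icorr*(ba+bc))
ba*bc = 0.065*0.059 = 0.003835
ba+bc = 0.124; 2.303*icorr*(ba+bc) = 2.303*9.871×10^-4*0.124 = 2.8188812×10^-4
Rp = 0.003835 / 2.8188812×10^-4 = 13.6 ohm*cm^2

13.6 ohm*cm^2


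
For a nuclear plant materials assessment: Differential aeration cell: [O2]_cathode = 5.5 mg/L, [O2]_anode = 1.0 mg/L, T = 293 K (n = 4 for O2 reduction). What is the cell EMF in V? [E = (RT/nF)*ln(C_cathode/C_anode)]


Apply the Nernst concentration-cell relation: E = (RT/nF)*ln(C_cathode/C_anode)
RT/nF = 8.314*293/(4*96485) = 0.00631187 V
ln(5.5/1.0) = 1.70475
E = 0.00631187 * 1.70475 = 0.01076 V

0.01076 V


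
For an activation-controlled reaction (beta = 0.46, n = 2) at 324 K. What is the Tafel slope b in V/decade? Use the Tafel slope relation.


Apply the Tafel slope relation: b = 2.303*R*T/(beta*n*F)
Numerator: 2.303 * 8.314 * 324 = 6203.67
Denominator: 0.46 * 2 * 96485 = 88766.2
b = 6203.67 / 88766.2 = 0.07 V/decade

0.07 V/decade


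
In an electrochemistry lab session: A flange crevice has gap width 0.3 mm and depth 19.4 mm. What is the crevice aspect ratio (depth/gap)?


Aspect ratio = depth / gap
Ratio = 19.4 / 0.3 = 64.7

64.7


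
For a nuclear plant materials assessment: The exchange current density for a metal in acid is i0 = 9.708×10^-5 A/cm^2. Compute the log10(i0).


i0 = 9.708×10^-5 A/cm^2
log10(i0) = -4.013

-4.013


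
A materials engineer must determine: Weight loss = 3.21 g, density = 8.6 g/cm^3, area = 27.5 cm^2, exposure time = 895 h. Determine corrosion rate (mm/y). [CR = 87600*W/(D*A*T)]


Apply the mm/y weight-loss relation: CR = 87600 * W / (D * A * T)
Numerator: 87600 * 3.21 = 281196.0
Denominator: 8.6 * 27.5 * 895 = 211667.5
CR = 281196.0 / 211667.5 = 1.3285 mm/y

1.3285 mm/y


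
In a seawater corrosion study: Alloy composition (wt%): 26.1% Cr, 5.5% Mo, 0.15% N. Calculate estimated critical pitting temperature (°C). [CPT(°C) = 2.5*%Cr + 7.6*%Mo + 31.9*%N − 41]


Apply the ASTM G48 empirical CPT estimate: CPT(°C) = 2.5*%Cr + 7.6*%Mo + 31.9*%N − 41
2.5*26.1 = 65.25; 7.6*5.5 = 41.8; 31.9*0.15 = 4.785
CPT = 65.25 + 41.8 + 4.785 − 41 = 70.835 °C
Rounded to 0.1 °C: CPT ≈ 70.8 °C

70.8 °C


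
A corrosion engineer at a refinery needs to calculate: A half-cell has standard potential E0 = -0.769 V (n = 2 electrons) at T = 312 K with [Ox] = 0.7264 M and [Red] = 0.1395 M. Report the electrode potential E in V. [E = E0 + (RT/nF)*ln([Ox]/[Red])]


Apply the Nernst equation: E = E0 + (RT/nF)*ln([Ox]/[Red])
Step 1: RT/nF = 8.314*312/(2*96485) = 0.01344234 V
Step 2: [Ox]/[Red] = 0.7264/0.1395 = 5.207168
Step 3: ln(5.207168) = 1.650036
Step 4: correction = 0.01344234 * 1.650036 = 0.022 V
E = -0.769 + 0.022 = -0.747 V

-0.747 V


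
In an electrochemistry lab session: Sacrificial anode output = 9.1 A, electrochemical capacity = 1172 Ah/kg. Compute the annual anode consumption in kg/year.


Annual consumption = current * hours per year / capacity
Rate = 9.1 * 8760 / 1172 = 68.0 kg/year

68.0 kg/year


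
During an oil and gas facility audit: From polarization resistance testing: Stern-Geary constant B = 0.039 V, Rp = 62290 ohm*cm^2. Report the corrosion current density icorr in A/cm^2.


Apply the Stern-Geary relation: icorr = B / Rp
icorr = 0.039 / 62290 = 6.261×10^-7 A/cm^2

6.261×10^-7 A/cm^2


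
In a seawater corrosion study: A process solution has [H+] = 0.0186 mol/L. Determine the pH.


pH = −log10[H+]
pH = −log10(0.0186) = 1.73

1.73


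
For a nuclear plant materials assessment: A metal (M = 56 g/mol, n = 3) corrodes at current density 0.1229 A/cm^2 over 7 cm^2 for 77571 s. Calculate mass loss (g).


Apply Faraday's law: m = i*A*t*M / (n*F)
Total charge passed Q = i*A*t = 0.1229*7*77571 = 66734.3313 C
m = Q*M/(n*F) = 66734.3313*56/(3*96485) = 12.91089 g

12.91089 g


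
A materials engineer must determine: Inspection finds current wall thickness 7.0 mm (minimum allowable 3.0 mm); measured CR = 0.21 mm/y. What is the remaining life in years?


Apply the remaining-life relation: RL = (t_current − t_min) / CR
RL = (7.0 − 3.0) / 0.21 = 4.0 / 0.21 = 19.0 years

19.0 years


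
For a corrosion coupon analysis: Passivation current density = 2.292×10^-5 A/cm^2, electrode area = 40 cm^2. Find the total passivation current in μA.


I = i_pass * A, then convert A → μA (×10^6)
I = 2.292×10^-5 * 40 * 10^6 = 916.8 μA

916.8 μA


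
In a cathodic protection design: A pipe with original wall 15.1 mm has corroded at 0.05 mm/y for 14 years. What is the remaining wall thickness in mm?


Remaining wall = original − CR × time
t = 15.1 − 0.05*14 = 15.1 − 0.7 = 14.4 mm

14.4 mm


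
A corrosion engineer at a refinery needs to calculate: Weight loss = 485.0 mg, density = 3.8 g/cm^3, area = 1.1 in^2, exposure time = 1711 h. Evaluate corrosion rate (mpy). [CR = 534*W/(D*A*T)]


Apply the mpy weight-loss relation: CR = 534 * W / (D * A * T)
Numerator: 534 * 485.0 = 258990.0
Denominator: 3.8 * 1.1 * 1711 = 7151.98
CR = 258990.0 / 7151.98 = 36.2123 mpy

36.2123 mpy


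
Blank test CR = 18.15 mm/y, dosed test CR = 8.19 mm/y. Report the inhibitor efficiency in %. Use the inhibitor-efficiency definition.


Apply the inhibitor-efficiency definition: IE = (CR_blank − CR_inh)/CR_blank × 100
IE = (18.15 − 8.19) / 18.15 × 100
IE = 9.96 / 18.15 × 100 = 54.9 %

54.9 %


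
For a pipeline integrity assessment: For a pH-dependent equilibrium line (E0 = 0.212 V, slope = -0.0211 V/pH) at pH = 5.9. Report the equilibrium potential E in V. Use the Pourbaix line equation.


Apply the Pourbaix line equation: E = E0 + slope*pH
E = 0.212 + (-0.0211)*5.9 = 0.212 + (-0.12449) = 0.08751 V
Rounded to 3 decimal places: E = 0.088 V

0.088 V


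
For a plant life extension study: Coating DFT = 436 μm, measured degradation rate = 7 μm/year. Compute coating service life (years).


Service life = thickness / degradation rate
Life = 436 / 7 = 62.3 years

62.3 years


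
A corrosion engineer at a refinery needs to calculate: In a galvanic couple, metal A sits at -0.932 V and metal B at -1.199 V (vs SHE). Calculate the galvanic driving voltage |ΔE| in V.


Driving voltage is the absolute potential difference.
|ΔE| = |-0.932 − (-1.199)| = 0.267 V

0.267 V


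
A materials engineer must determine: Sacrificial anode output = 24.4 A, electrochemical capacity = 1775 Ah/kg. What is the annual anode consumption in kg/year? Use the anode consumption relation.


Annual consumption = current * hours per year / capacity
Rate = 24.4 * 8760 / 1775 = 120.4 kg/year

120.4 kg/year


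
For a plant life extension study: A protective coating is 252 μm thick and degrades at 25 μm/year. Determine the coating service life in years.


Service life = thickness / degradation rate
Life = 252 / 25 = 10.1 years

10.1 years


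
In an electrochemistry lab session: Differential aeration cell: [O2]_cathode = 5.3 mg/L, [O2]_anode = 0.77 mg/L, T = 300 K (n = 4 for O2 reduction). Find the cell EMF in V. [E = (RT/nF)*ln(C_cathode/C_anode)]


Apply the Nernst concentration-cell relation: E = (RT/nF)*ln(C_cathode/C_anode)
RT/nF = 8.314*300/(4*96485) = 0.00646266 V
ln(5.3/0.77) = 1.92907
E = 0.00646266 * 1.92907 = 0.01247 V

0.01247 V


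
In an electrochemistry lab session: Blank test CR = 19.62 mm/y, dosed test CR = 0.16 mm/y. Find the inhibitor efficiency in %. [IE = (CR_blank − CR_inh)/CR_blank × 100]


Apply the inhibitor-efficiency definition: IE = (CR_blank − CR_inh)/CR_blank × 100
IE = (19.62 − 0.16) / 19.62 × 100
IE = 19.46 / 19.62 × 100 = 99.2 %

99.2 %


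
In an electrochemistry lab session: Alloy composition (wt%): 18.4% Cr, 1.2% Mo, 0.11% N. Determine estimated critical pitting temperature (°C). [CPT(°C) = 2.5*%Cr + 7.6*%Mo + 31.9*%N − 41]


Apply the ASTM G48 empirical CPT estimate: CPT(°C) = 2.5*%Cr + 7.6*%Mo + 31.9*%N − 41
2.5*18.4 = 46; 7.6*1.2 = 9.12; 31.9*0.11 = 3.509
CPT = 46 + 9.12 + 3.509 − 41 = 17.629 °C
Rounded to 0.1 °C: CPT ≈ 17.6 °C

17.6 °C


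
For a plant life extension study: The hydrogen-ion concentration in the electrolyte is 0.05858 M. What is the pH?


pH = −log10[H+]
pH = −log10(0.05858) = 1.23

1.23


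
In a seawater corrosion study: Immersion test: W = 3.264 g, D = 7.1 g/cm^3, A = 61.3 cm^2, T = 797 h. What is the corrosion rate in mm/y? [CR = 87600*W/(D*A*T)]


Apply the mm/y weight-loss relation: CR = 87600 * W / (D * A * T)
Numerator: 87600 * 3.264 = 285926.4
Denominator: 7.1 * 61.3 * 797 = 346878.31
CR = 285926.4 / 346878.31 = 0.8243 mm/y

0.8243 mm/y


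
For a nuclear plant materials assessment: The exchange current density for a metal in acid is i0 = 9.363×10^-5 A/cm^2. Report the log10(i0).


i0 = 9.363×10^-5 A/cm^2
log10(i0) = -4.029

-4.029


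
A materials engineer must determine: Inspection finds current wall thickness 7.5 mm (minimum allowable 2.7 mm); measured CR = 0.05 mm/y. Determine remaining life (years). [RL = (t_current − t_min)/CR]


Apply the remaining-life relation: RL = (t_current − t_min) / CR
RL = (7.5 − 2.7) / 0.05 = 4.8 / 0.05 = 96.0 years

96.0 years


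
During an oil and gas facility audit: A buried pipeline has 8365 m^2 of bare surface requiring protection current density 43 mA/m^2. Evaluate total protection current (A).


I = area * current density, then convert mA → A (÷1000)
I = 8365 * 43 / 1000 = 359.7 A

359.7 A


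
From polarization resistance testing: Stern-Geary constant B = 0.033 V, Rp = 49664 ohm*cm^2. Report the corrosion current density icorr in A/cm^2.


Apply the Stern-Geary relation: icorr = B / Rp
icorr = 0.033 / 49664 = 6.645×10^-7 A/cm^2

6.645×10^-7 A/cm^2


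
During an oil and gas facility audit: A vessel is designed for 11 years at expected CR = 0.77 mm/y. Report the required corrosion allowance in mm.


Corrosion allowance = CR × design life
CA = 0.77 * 11 = 8.47 mm

8.47 mm


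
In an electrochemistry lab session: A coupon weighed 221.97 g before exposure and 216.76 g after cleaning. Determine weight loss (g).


Weight loss = initial − final
WL = 221.97 − 216.76 = 5.21 g

5.21 g


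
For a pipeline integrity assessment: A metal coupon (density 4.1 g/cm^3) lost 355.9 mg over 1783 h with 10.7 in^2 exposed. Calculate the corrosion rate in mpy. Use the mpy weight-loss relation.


Apply the mpy weight-loss relation: CR = 534 * W / (D * A * T)
Numerator: 534 * 355.9 = 190050.6
Denominator: 4.1 * 10.7 * 1783 = 78220.21
CR = 190050.6 / 78220.21 = 2.43 mpy

2.43 mpy


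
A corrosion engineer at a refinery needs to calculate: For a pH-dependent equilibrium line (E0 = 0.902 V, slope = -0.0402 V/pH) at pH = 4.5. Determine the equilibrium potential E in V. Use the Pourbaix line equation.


Apply the Pourbaix line equation: E = E0 + slope*pH
E = 0.902 + (-0.0402)*4.5 = 0.902 + (-0.1809) = 0.7211 V
Rounded to 3 decimal places: E = 0.721 V

0.721 V


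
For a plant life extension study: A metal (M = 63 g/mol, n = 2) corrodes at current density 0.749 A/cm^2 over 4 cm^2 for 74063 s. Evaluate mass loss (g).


Apply Faraday's law: m = i*A*t*M / (n*F)
Total charge passed Q = i*A*t = 0.749*4*74063 = 221892.748 C
m = Q*M/(n*F) = 221892.748*63/(2*96485) = 72.44257 g

72.44257 g


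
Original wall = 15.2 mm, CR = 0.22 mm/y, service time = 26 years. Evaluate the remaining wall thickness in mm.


Remaining wall = original − CR × time
t = 15.2 − 0.22*26 = 15.2 − 5.72 = 9.48 mm

9.48 mm


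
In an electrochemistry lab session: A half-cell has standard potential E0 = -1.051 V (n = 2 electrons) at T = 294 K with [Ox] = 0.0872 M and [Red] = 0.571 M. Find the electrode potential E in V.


Apply the Nernst equation: E = E0 + (RT/nF)*ln([Ox]/[Red])
Step 1: RT/nF = 8.314*294/(2*96485) = 0.01266682 V
Step 2: [Ox]/[Red] = 0.0872/0.571 = 0.152715
Step 3: ln(0.152715) = -1.879182
Step 4: correction = 0.01266682 * -1.879182 = -0.0238 V
E = -1.051 + -0.0238 = -1.0748 V

-1.0748 V


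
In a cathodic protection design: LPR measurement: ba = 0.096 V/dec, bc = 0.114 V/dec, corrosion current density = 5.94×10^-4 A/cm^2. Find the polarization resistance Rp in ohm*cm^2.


Apply the Stern-Geary equation: Rp = ba*bc / (2.303*icorr*(ba+bc))
ba*bc = 0.096*0.114 = 0.010944
ba+bc = 0.21; 2.303*icorr*(ba+bc) = 2.303*5.94×10^-4*0.21 = 2.8727622×10^-4
Rp = 0.010944 / 2.8727622×10^-4 = 38.1 ohm*cm^2

38.1 ohm*cm^2


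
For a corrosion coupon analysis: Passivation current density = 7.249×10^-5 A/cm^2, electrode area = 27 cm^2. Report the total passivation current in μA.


I = i_pass * A, then convert A → μA (×10^6)
I = 7.249×10^-5 * 27 * 10^6 = 1957.23 μA

1957.23 μA


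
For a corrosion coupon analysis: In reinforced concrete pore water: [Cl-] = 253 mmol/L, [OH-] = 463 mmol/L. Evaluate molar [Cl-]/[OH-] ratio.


Threshold parameter = [Cl-] / [OH-] (molar basis; both in mmol/L, so units cancel)
Ratio = 253 / 463 = 0.55

0.55


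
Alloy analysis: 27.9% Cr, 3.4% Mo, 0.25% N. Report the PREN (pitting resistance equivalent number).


Apply the PREN formula: PREN = Cr + 3.3*Mo + 16*N
PREN = 27.9 + 3.3*3.4 + 16*0.25
PREN = 27.9 + 11.22 + 4.0 = 43.12

43.12


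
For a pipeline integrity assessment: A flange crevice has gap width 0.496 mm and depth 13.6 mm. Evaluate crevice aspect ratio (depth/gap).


Aspect ratio = depth / gap
Ratio = 13.6 / 0.496 = 27.4

27.4


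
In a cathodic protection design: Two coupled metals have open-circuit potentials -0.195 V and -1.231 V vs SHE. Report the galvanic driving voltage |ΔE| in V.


Driving voltage is the absolute potential difference.
|ΔE| = |-0.195 − (-1.231)| = 1.036 V

1.036 V


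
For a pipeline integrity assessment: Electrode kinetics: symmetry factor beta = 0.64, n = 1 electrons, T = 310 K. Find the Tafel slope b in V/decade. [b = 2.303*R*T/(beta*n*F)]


Apply the Tafel slope relation: b = 2.303*R*T/(beta*n*F)
Numerator: 2.303 * 8.314 * 310 = 5935.61
Denominator: 0.64 * 1 * 96485 = 61750.4
b = 5935.61 / 61750.4 = 0.0961 V/decade

0.0961 V/decade


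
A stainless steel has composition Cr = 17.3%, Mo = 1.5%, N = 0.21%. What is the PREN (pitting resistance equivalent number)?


Apply the PREN formula: PREN = Cr + 3.3*Mo + 16*N
PREN = 17.3 + 3.3*1.5 + 16*0.21
PREN = 17.3 + 4.95 + 3.36 = 25.61

25.61


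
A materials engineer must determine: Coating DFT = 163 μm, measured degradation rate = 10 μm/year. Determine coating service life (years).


Service life = thickness / degradation rate
Life = 163 / 10 = 16.3 years

16.3 years


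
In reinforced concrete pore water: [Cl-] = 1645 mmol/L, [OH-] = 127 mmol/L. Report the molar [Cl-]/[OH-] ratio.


Threshold parameter = [Cl-] / [OH-] (molar basis; both in mmol/L, so units cancel)
Ratio = 1645 / 127 = 12.95

12.95


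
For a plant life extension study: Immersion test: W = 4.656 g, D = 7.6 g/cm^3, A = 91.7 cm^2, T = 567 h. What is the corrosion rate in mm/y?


Apply the mm/y weight-loss relation: CR = 87600 * W / (D * A * T)
Numerator: 87600 * 4.656 = 407865.6
Denominator: 7.6 * 91.7 * 567 = 395153.64
CR = 407865.6 / 395153.64 = 1.0322 mm/y

1.0322 mm/y


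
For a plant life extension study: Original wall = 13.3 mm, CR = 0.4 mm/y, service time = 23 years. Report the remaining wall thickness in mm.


Remaining wall = original − CR × time
t = 13.3 − 0.4*23 = 13.3 − 9.2 = 4.1 mm

4.1 mm


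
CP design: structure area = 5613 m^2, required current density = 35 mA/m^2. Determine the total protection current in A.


I = area * current density, then convert mA → A (÷1000)
I = 5613 * 35 / 1000 = 196.46 A

196.46 A


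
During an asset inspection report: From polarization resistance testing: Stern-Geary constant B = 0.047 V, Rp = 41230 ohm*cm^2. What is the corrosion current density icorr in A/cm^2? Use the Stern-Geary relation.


Apply the Stern-Geary relation: icorr = B / Rp
icorr = 0.047 / 41230 = 1.14×10^-6 A/cm^2

1.14×10^-6 A/cm^2


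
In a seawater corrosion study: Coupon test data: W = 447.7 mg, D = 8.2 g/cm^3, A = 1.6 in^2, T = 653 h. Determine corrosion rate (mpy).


Apply the mpy weight-loss relation: CR = 534 * W / (D * A * T)
Numerator: 534 * 447.7 = 239071.8
Denominator: 8.2 * 1.6 * 653 = 8567.36
CR = 239071.8 / 8567.36 = 27.90496 mpy

27.90496 mpy


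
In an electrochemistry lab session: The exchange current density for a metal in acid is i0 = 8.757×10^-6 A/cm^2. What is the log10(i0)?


i0 = 8.757×10^-6 A/cm^2
log10(i0) = -5.058

-5.058


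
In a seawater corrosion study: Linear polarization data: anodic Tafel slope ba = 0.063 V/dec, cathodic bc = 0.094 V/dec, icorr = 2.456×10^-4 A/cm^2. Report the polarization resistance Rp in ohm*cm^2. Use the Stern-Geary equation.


Apply the Stern-Geary equation: Rp = ba*bc / (2.303*icorr*(ba+bc))
ba*bc = 0.063*0.094 = 0.005922
ba+bc = 0.157; 2.303*icorr*(ba+bc) = 2.303*2.456×10^-4*0.157 = 8.8801838×10^-5
Rp = 0.005922 / 8.8801838×10^-5 = 66.7 ohm*cm^2

66.7 ohm*cm^2


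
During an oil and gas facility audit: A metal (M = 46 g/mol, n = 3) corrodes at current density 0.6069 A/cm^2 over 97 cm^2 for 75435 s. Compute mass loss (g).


Apply Faraday's law: m = i*A*t*M / (n*F)
Total charge passed Q = i*A*t = 0.6069*97*75435 = 4440805.6455 C
m = Q*M/(n*F) = 4440805.6455*46/(3*96485) = 705.7299 g

705.7299 g


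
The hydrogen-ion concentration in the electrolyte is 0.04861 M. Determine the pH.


pH = −log10[H+]
pH = −log10(0.04861) = 1.31

1.31


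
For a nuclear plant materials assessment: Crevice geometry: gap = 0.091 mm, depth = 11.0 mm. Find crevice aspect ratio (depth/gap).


Aspect ratio = depth / gap
Ratio = 11.0 / 0.091 = 120.9

120.9


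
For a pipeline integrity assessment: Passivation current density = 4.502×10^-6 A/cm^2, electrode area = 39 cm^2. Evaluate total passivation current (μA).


I = i_pass * A, then convert A → μA (×10^6)
I = 4.502×10^-6 * 39 * 10^6 = 175.58 μA

175.58 μA


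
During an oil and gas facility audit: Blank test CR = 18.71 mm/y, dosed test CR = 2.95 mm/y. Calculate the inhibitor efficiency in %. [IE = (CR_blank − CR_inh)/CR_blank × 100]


Apply the inhibitor-efficiency definition: IE = (CR_blank − CR_inh)/CR_blank × 100
IE = (18.71 − 2.95) / 18.71 × 100
IE = 15.76 / 18.71 × 100 = 84.2 %

84.2 %
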